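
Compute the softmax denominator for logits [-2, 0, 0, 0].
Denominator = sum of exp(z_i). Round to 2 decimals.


Denom = e^-2=0.1353 + e^0=1.0000 + e^0=1.0000 + e^0=1.0000. Sum = 3.1353, which rounds to 3.14.

3.14


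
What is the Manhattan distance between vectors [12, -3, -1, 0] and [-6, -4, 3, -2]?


d = sum of absolute differences: |12--6|=18 + |-3--4|=1 + |-1-3|=4 + |0--2|=2 = 25.

25


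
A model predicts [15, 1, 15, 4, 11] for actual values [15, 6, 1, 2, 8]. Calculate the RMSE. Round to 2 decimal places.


MSE = 46.8000. RMSE = sqrt(46.8000) = 6.84.

6.84


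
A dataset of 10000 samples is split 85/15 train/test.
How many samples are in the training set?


Test set = 10000 * 15% = 1500. Training set = 10000 - 1500 = 8500.

8500


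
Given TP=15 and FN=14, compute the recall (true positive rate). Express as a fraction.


Recall = TP / (TP + FN) = 15 / 29 = 15/29.

15/29


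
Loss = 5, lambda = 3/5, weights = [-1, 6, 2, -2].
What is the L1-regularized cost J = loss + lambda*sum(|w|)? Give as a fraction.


L1 norm = sum(|w|) = 11. J = 5 + 3/5 * 11 = 58/5.

58/5


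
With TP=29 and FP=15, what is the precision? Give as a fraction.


Precision = TP / (TP + FP) = 29 / 44 = 29/44.

29/44


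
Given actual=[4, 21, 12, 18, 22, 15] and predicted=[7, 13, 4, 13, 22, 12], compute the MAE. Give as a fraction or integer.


MAE = (1/6) * (|4-7|=3 + |21-13|=8 + |12-4|=8 + |18-13|=5 + |22-22|=0 + |15-12|=3). Sum = 27. MAE = 9/2.

9/2


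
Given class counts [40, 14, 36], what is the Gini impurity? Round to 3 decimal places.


Total = 90. Proportions: 40/90, 14/90, 36/90. sum(p_i^2) = 0.3817. Gini = 1 - 0.3817 = 0.6183, which rounds to 0.618.

0.618


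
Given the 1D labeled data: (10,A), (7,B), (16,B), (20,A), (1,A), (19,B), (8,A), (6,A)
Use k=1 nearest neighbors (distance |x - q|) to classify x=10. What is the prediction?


Distances: |10-10|=0, |7-10|=3, |16-10|=6, |20-10|=10, |1-10|=9, |19-10|=9, |8-10|=2, |6-10|=4. 1 nearest: (10,A). Counts: {'A': 1}. Majority class: A.

A


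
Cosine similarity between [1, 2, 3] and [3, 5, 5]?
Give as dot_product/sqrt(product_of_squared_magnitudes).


dot = 28. |a|^2 = 14, |b|^2 = 59. cos = 28/sqrt(826).

28/sqrt(826)


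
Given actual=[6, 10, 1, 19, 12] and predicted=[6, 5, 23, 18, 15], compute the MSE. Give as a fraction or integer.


MSE = (1/5) * ((6-6)^2=0 + (10-5)^2=25 + (1-23)^2=484 + (19-18)^2=1 + (12-15)^2=9). Sum = 519. MSE = 519/5.

519/5


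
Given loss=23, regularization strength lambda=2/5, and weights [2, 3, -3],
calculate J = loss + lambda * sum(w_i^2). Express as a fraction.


L2 sq norm = sum(w^2) = 22. J = 23 + 2/5 * 22 = 159/5.

159/5


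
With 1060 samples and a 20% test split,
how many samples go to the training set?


Test set = 1060 * 20% = 212. Training set = 1060 - 212 = 848.

848


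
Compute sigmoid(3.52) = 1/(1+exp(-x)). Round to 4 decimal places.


sigma(3.52) = 1/(1+e^(-3.52)) = 1/(1+0.029599) = 1/1.029599 = 0.9713.

0.9713


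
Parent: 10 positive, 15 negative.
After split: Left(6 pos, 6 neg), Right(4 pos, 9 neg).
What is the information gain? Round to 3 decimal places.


H(parent) = 0.9710. H(left) = 1.0000, H(right) = 0.8905. Weighted = (12/25)*1.0000 + (13/25)*0.8905 = 0.9431. IG = 0.9710 - 0.9431 = 0.0279, which rounds to 0.028.

0.028


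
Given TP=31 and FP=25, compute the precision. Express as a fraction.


Precision = TP / (TP + FP) = 31 / 56 = 31/56.

31/56


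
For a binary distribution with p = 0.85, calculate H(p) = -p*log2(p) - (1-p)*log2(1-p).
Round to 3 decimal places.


H = -0.85*log2(0.85) - 0.15*log2(0.15) = 0.610.

0.610


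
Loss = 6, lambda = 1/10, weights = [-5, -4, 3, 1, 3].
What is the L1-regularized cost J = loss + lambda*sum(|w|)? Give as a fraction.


L1 norm = sum(|w|) = 16. J = 6 + 1/10 * 16 = 38/5.

38/5


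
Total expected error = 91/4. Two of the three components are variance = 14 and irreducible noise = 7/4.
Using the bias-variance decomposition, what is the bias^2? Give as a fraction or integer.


Total error = bias^2 + variance + irreducible noise. So bias^2 = 91/4 - 14 - 7/4 = 7.

7


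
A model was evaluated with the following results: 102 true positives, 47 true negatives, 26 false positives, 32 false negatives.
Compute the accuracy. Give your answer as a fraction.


Accuracy = (TP + TN) / (TP + TN + FP + FN) = (102 + 47) / 207 = 149/207.

149/207


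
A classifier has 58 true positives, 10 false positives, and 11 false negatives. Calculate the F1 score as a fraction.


Precision = 58/68 = 29/34. Recall = 58/69 = 58/69. F1 = 2*P*R/(P+R) = 116/137.

116/137


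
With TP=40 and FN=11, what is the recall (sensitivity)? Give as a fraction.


Recall = TP / (TP + FN) = 40 / 51 = 40/51.

40/51


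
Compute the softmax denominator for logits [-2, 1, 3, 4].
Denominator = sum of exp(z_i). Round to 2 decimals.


Denom = e^-2=0.1353 + e^1=2.7183 + e^3=20.0855 + e^4=54.5982. Sum = 77.5373, which rounds to 77.54.

77.54


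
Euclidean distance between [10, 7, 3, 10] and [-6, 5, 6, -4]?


d = sqrt(sum of squared differences). (10--6)^2=256, (7-5)^2=4, (3-6)^2=9, (10--4)^2=196. Sum = 465.

sqrt(465)


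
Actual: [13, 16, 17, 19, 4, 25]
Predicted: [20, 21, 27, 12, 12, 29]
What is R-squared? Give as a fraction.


Mean(y) = 47/3. SS_res = 303. SS_tot = 730/3. R^2 = 1 - 303/(730/3) = -179/730.

-179/730


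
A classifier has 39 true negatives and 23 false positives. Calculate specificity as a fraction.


Specificity = TN / (TN + FP) = 39 / 62 = 39/62.

39/62


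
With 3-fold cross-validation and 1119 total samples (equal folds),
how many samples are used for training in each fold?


Each validation fold has 1119/3 = 373 samples. Training set = 1119 - 373 = 746.

746


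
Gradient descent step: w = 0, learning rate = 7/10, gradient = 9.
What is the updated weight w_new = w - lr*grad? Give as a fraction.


w_new = 0 - 7/10 * 9 = 0 - 63/10 = -63/10.

-63/10


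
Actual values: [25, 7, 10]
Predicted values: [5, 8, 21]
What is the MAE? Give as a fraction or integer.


MAE = (1/3) * (|25-5|=20 + |7-8|=1 + |10-21|=11). Sum = 32. MAE = 32/3.

32/3


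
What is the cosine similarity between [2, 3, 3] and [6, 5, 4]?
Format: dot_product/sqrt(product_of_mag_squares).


dot = 39. |a|^2 = 22, |b|^2 = 77. cos = 39/sqrt(1694).

39/sqrt(1694)


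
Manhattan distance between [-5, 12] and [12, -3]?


d = sum of absolute differences: |-5-12|=17 + |12--3|=15 = 32.

32


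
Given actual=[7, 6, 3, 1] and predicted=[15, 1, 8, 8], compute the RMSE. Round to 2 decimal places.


MSE = 40.7500. RMSE = sqrt(40.7500) = 6.38.

6.38


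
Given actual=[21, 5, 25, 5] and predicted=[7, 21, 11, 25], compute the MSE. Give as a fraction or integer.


MSE = (1/4) * ((21-7)^2=196 + (5-21)^2=256 + (25-11)^2=196 + (5-25)^2=400). Sum = 1048. MSE = 262.

262


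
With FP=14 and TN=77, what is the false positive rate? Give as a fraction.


FPR = FP / (FP + TN) = 14 / 91 = 2/13.

2/13


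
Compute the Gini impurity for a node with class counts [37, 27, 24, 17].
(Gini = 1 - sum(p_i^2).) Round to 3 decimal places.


Total = 105. Proportions: 37/105, 27/105, 24/105, 17/105. sum(p_i^2) = 0.2688. Gini = 1 - 0.2688 = 0.7312, which rounds to 0.731.

0.731


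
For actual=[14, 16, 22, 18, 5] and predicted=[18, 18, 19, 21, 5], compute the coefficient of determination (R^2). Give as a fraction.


Mean(y) = 15. SS_res = 38. SS_tot = 160. R^2 = 1 - 38/(160) = 61/80.

61/80


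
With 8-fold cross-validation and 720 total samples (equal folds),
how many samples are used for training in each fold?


Each validation fold has 720/8 = 90 samples. Training set = 720 - 90 = 630.

630


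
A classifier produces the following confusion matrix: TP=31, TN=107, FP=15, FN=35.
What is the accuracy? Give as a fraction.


Accuracy = (TP + TN) / (TP + TN + FP + FN) = (31 + 107) / 188 = 69/94.

69/94


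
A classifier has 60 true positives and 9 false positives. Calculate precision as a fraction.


Precision = TP / (TP + FP) = 60 / 69 = 20/23.

20/23


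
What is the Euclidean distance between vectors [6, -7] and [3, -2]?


d = sqrt(sum of squared differences). (6-3)^2=9, (-7--2)^2=25. Sum = 34.

sqrt(34)


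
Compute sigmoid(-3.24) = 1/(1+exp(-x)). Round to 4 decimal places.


sigma(-3.24) = 1/(1+e^(3.24)) = 1/(1+25.533722) = 1/26.533722 = 0.0377.

0.0377


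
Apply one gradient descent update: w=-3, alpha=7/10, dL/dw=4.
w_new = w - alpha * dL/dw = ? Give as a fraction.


w_new = -3 - 7/10 * 4 = -3 - 14/5 = -29/5.

-29/5


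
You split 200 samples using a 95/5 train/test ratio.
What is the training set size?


Test set = 200 * 5% = 10. Training set = 200 - 10 = 190.

190


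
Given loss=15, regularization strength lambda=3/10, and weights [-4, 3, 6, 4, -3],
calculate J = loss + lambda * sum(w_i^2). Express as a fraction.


L2 sq norm = sum(w^2) = 86. J = 15 + 3/10 * 86 = 204/5.

204/5


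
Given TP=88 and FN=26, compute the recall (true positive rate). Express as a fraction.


Recall = TP / (TP + FN) = 88 / 114 = 44/57.

44/57


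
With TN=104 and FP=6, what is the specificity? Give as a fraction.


Specificity = TN / (TN + FP) = 104 / 110 = 52/55.

52/55


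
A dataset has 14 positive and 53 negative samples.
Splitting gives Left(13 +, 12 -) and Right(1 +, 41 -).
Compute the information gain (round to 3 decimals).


H(parent) = 0.7395. H(left) = 0.9988, H(right) = 0.1623. Weighted = (25/67)*0.9988 + (42/67)*0.1623 = 0.4744. IG = 0.7395 - 0.4744 = 0.2651, which rounds to 0.265.

0.265


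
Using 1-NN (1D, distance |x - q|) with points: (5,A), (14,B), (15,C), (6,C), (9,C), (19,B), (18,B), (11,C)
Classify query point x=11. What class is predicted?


Distances: |5-11|=6, |14-11|=3, |15-11|=4, |6-11|=5, |9-11|=2, |19-11|=8, |18-11|=7, |11-11|=0. 1 nearest: (11,C). Counts: {'C': 1}. Majority class: C.

C


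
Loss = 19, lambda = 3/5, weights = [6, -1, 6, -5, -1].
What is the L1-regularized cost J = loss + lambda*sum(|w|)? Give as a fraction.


L1 norm = sum(|w|) = 19. J = 19 + 3/5 * 19 = 152/5.

152/5


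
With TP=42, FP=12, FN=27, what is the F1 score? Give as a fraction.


Precision = 42/54 = 7/9. Recall = 42/69 = 14/23. F1 = 2*P*R/(P+R) = 28/41.

28/41


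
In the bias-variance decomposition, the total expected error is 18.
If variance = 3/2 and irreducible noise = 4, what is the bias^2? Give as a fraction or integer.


Total error = bias^2 + variance + irreducible noise. So bias^2 = 18 - 3/2 - 4 = 25/2.

25/2


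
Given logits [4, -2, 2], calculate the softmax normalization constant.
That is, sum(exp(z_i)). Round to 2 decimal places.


Denom = e^4=54.5982 + e^-2=0.1353 + e^2=7.3891. Sum = 62.1226, which rounds to 62.12.

62.12


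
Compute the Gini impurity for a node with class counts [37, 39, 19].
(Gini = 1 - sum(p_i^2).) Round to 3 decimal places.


Total = 95. Proportions: 37/95, 39/95, 19/95. sum(p_i^2) = 0.3602. Gini = 1 - 0.3602 = 0.6398, which rounds to 0.640.

0.640


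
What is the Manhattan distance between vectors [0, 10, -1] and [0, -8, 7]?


d = sum of absolute differences: |0-0|=0 + |10--8|=18 + |-1-7|=8 = 26.

26


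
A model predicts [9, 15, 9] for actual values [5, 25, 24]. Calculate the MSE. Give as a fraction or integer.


MSE = (1/3) * ((5-9)^2=16 + (25-15)^2=100 + (24-9)^2=225). Sum = 341. MSE = 341/3.

341/3


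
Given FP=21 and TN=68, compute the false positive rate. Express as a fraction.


FPR = FP / (FP + TN) = 21 / 89 = 21/89.

21/89


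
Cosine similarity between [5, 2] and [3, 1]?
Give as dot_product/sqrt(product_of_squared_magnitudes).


dot = 17. |a|^2 = 29, |b|^2 = 10. cos = 17/sqrt(290).

17/sqrt(290)


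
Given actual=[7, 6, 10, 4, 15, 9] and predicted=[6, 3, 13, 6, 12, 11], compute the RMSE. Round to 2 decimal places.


MSE = 6.0000. RMSE = sqrt(6.0000) = 2.45.

2.45


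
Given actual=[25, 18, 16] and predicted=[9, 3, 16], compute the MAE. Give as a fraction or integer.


MAE = (1/3) * (|25-9|=16 + |18-3|=15 + |16-16|=0). Sum = 31. MAE = 31/3.

31/3


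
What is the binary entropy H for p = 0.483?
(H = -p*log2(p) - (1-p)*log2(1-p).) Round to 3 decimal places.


H = -0.483*log2(0.483) - 0.517*log2(0.517) = 0.999.

0.999


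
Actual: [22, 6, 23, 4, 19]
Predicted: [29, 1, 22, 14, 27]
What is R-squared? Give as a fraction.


Mean(y) = 74/5. SS_res = 239. SS_tot = 1654/5. R^2 = 1 - 239/(1654/5) = 459/1654.

459/1654


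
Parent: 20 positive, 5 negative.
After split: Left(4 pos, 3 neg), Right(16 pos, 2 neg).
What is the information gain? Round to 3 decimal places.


H(parent) = 0.7219. H(left) = 0.9852, H(right) = 0.5033. Weighted = (7/25)*0.9852 + (18/25)*0.5033 = 0.6382. IG = 0.7219 - 0.6382 = 0.0837, which rounds to 0.084.

0.084


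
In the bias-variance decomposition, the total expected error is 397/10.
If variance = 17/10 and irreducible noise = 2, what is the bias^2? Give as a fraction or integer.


Total error = bias^2 + variance + irreducible noise. So bias^2 = 397/10 - 17/10 - 2 = 36.

36


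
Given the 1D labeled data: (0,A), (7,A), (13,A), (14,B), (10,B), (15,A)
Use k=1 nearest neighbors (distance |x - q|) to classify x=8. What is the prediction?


Distances: |0-8|=8, |7-8|=1, |13-8|=5, |14-8|=6, |10-8|=2, |15-8|=7. 1 nearest: (7,A). Counts: {'A': 1}. Majority class: A.

A


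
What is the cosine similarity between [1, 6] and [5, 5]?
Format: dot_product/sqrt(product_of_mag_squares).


dot = 35. |a|^2 = 37, |b|^2 = 50. cos = 35/sqrt(1850).

35/sqrt(1850)


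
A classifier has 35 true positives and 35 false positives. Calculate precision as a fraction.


Precision = TP / (TP + FP) = 35 / 70 = 1/2.

1/2


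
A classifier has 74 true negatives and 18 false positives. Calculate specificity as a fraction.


Specificity = TN / (TN + FP) = 74 / 92 = 37/46.

37/46


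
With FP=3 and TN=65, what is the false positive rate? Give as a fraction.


FPR = FP / (FP + TN) = 3 / 68 = 3/68.

3/68


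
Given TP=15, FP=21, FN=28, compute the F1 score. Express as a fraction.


Precision = 15/36 = 5/12. Recall = 15/43 = 15/43. F1 = 2*P*R/(P+R) = 30/79.

30/79


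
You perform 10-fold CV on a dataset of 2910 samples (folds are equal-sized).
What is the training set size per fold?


Each validation fold has 2910/10 = 291 samples. Training set = 2910 - 291 = 2619.

2619


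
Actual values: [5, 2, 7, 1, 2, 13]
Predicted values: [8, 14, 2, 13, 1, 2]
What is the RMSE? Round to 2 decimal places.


MSE = 74.0000. RMSE = sqrt(74.0000) = 8.60.

8.60


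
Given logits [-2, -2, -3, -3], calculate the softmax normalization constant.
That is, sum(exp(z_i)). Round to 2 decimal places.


Denom = e^-2=0.1353 + e^-2=0.1353 + e^-3=0.0498 + e^-3=0.0498. Sum = 0.3702, which rounds to 0.37.

0.37


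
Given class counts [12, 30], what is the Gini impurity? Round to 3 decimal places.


Total = 42. Proportions: 12/42, 30/42. sum(p_i^2) = 0.5918. Gini = 1 - 0.5918 = 0.4082, which rounds to 0.408.

0.408


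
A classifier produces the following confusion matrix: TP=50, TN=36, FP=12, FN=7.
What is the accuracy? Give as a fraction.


Accuracy = (TP + TN) / (TP + TN + FP + FN) = (50 + 36) / 105 = 86/105.

86/105


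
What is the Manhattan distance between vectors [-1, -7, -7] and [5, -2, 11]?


d = sum of absolute differences: |-1-5|=6 + |-7--2|=5 + |-7-11|=18 = 29.

29


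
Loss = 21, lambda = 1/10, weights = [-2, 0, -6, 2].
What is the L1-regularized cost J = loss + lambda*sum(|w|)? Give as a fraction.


L1 norm = sum(|w|) = 10. J = 21 + 1/10 * 10 = 22.

22


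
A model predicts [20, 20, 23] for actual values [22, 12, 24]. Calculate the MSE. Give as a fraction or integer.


MSE = (1/3) * ((22-20)^2=4 + (12-20)^2=64 + (24-23)^2=1). Sum = 69. MSE = 23.

23


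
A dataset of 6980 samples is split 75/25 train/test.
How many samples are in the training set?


Test set = 6980 * 25% = 1745. Training set = 6980 - 1745 = 5235.

5235


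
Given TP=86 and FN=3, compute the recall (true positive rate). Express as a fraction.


Recall = TP / (TP + FN) = 86 / 89 = 86/89.

86/89


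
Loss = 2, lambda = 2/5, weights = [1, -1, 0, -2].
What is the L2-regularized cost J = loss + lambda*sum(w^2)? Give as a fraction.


L2 sq norm = sum(w^2) = 6. J = 2 + 2/5 * 6 = 22/5.

22/5


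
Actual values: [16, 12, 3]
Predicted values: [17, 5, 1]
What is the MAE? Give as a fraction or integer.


MAE = (1/3) * (|16-17|=1 + |12-5|=7 + |3-1|=2). Sum = 10. MAE = 10/3.

10/3


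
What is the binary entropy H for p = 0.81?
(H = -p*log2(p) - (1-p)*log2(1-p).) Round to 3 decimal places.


H = -0.81*log2(0.81) - 0.19*log2(0.19) = 0.701.

0.701


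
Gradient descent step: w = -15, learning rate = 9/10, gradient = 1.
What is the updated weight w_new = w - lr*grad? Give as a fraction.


w_new = -15 - 9/10 * 1 = -15 - 9/10 = -159/10.

-159/10


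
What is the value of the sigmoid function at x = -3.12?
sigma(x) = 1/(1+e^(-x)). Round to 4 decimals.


sigma(-3.12) = 1/(1+e^(3.12)) = 1/(1+22.646380) = 1/23.646380 = 0.0423.

0.0423


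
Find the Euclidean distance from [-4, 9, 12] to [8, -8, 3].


d = sqrt(sum of squared differences). (-4-8)^2=144, (9--8)^2=289, (12-3)^2=81. Sum = 514.

sqrt(514)


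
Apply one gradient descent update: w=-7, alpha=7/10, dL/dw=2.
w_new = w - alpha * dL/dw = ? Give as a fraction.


w_new = -7 - 7/10 * 2 = -7 - 7/5 = -42/5.

-42/5


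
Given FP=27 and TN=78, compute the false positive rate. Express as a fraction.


FPR = FP / (FP + TN) = 27 / 105 = 9/35.

9/35


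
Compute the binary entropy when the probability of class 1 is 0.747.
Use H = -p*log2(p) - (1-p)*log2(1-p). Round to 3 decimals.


H = -0.747*log2(0.747) - 0.253*log2(0.253) = 0.816.

0.816


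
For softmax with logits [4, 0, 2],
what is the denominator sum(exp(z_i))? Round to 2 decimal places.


Denom = e^4=54.5982 + e^0=1.0000 + e^2=7.3891. Sum = 62.9873, which rounds to 62.99.

62.99


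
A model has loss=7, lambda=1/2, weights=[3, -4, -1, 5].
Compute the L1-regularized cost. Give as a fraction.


L1 norm = sum(|w|) = 13. J = 7 + 1/2 * 13 = 27/2.

27/2


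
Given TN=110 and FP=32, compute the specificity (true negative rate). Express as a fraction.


Specificity = TN / (TN + FP) = 110 / 142 = 55/71.

55/71


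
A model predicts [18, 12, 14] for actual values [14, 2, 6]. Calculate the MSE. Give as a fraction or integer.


MSE = (1/3) * ((14-18)^2=16 + (2-12)^2=100 + (6-14)^2=64). Sum = 180. MSE = 60.

60


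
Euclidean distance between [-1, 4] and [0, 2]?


d = sqrt(sum of squared differences). (-1-0)^2=1, (4-2)^2=4. Sum = 5.

sqrt(5)


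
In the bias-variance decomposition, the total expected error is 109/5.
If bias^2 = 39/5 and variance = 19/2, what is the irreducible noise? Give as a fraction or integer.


Total error = bias^2 + variance + irreducible noise. So irreducible noise = 109/5 - 39/5 - 19/2 = 9/2.

9/2


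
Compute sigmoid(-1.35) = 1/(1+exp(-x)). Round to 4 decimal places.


sigma(-1.35) = 1/(1+e^(1.35)) = 1/(1+3.857426) = 1/4.857426 = 0.2059.

0.2059


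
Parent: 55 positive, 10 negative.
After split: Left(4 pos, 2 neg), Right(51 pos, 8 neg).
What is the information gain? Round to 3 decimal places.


H(parent) = 0.6194. H(left) = 0.9183, H(right) = 0.5726. Weighted = (6/65)*0.9183 + (59/65)*0.5726 = 0.6045. IG = 0.6194 - 0.6045 = 0.0149, which rounds to 0.015.

0.015


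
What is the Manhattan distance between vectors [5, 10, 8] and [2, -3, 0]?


d = sum of absolute differences: |5-2|=3 + |10--3|=13 + |8-0|=8 = 24.

24


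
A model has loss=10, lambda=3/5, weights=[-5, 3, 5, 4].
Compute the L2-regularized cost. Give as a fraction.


L2 sq norm = sum(w^2) = 75. J = 10 + 3/5 * 75 = 55.

55


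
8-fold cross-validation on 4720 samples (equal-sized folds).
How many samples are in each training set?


Each validation fold has 4720/8 = 590 samples. Training set = 4720 - 590 = 4130.

4130


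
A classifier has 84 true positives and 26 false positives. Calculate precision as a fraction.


Precision = TP / (TP + FP) = 84 / 110 = 42/55.

42/55


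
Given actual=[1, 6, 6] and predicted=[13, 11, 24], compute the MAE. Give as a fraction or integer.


MAE = (1/3) * (|1-13|=12 + |6-11|=5 + |6-24|=18). Sum = 35. MAE = 35/3.

35/3


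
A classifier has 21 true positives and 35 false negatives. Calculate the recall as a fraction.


Recall = TP / (TP + FN) = 21 / 56 = 3/8.

3/8


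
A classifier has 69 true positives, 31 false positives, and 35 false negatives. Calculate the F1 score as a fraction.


Precision = 69/100 = 69/100. Recall = 69/104 = 69/104. F1 = 2*P*R/(P+R) = 23/34.

23/34


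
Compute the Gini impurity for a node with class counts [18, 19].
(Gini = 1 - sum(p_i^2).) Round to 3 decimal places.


Total = 37. Proportions: 18/37, 19/37. sum(p_i^2) = 0.5004. Gini = 1 - 0.5004 = 0.4996, which rounds to 0.500.

0.500


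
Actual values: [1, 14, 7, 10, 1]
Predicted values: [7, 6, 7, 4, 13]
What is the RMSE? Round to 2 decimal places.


MSE = 56.0000. RMSE = sqrt(56.0000) = 7.48.

7.48


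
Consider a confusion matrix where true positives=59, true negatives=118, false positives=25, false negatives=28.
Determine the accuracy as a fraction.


Accuracy = (TP + TN) / (TP + TN + FP + FN) = (59 + 118) / 230 = 177/230.

177/230


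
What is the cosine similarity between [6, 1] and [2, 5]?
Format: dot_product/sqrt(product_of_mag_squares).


dot = 17. |a|^2 = 37, |b|^2 = 29. cos = 17/sqrt(1073).

17/sqrt(1073)


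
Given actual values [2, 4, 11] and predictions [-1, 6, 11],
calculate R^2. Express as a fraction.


Mean(y) = 17/3. SS_res = 13. SS_tot = 134/3. R^2 = 1 - 13/(134/3) = 95/134.

95/134


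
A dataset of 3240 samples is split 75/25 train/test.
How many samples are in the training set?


Test set = 3240 * 25% = 810. Training set = 3240 - 810 = 2430.

2430


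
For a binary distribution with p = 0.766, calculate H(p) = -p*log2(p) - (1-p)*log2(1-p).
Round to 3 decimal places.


H = -0.766*log2(0.766) - 0.234*log2(0.234) = 0.785.

0.785


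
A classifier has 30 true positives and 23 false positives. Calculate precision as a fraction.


Precision = TP / (TP + FP) = 30 / 53 = 30/53.

30/53


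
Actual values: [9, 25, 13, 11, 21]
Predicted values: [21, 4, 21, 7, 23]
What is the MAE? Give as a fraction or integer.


MAE = (1/5) * (|9-21|=12 + |25-4|=21 + |13-21|=8 + |11-7|=4 + |21-23|=2). Sum = 47. MAE = 47/5.

47/5


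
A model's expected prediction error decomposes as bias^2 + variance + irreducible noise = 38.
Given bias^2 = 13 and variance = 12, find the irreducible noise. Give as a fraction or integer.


Total error = bias^2 + variance + irreducible noise. So irreducible noise = 38 - 13 - 12 = 13.

13


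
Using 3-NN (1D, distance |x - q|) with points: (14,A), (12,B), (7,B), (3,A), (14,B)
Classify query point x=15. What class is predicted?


Distances: |14-15|=1, |12-15|=3, |7-15|=8, |3-15|=12, |14-15|=1. 3 nearest: (14,A), (14,B), (12,B). Counts: {'A': 1, 'B': 2}. Majority class: B.

B


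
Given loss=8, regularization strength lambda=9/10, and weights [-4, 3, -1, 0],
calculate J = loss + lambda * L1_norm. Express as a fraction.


L1 norm = sum(|w|) = 8. J = 8 + 9/10 * 8 = 76/5.

76/5


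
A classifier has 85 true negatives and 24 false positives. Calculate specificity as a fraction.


Specificity = TN / (TN + FP) = 85 / 109 = 85/109.

85/109


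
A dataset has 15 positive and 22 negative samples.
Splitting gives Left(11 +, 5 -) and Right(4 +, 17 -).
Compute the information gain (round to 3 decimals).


H(parent) = 0.9740. H(left) = 0.8960, H(right) = 0.7025. Weighted = (16/37)*0.8960 + (21/37)*0.7025 = 0.7862. IG = 0.9740 - 0.7862 = 0.1878, which rounds to 0.188.

0.188


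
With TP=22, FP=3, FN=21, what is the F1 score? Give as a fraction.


Precision = 22/25 = 22/25. Recall = 22/43 = 22/43. F1 = 2*P*R/(P+R) = 11/17.

11/17


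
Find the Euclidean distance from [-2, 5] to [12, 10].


d = sqrt(sum of squared differences). (-2-12)^2=196, (5-10)^2=25. Sum = 221.

sqrt(221)


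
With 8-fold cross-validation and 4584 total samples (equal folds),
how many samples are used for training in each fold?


Each validation fold has 4584/8 = 573 samples. Training set = 4584 - 573 = 4011.

4011


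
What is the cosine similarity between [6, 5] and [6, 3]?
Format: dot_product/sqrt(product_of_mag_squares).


dot = 51. |a|^2 = 61, |b|^2 = 45. cos = 51/sqrt(2745).

51/sqrt(2745)


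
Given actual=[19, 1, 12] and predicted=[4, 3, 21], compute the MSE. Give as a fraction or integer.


MSE = (1/3) * ((19-4)^2=225 + (1-3)^2=4 + (12-21)^2=81). Sum = 310. MSE = 310/3.

310/3


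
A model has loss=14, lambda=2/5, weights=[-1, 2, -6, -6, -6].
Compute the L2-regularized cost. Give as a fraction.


L2 sq norm = sum(w^2) = 113. J = 14 + 2/5 * 113 = 296/5.

296/5


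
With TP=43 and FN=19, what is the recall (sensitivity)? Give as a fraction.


Recall = TP / (TP + FN) = 43 / 62 = 43/62.

43/62


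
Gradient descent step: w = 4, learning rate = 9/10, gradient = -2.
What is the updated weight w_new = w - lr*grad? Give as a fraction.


w_new = 4 - 9/10 * -2 = 4 - -9/5 = 29/5.

29/5


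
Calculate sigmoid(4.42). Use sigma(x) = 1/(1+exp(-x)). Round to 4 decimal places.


sigma(4.42) = 1/(1+e^(-4.42)) = 1/(1+0.012034) = 1/1.012034 = 0.9881.

0.9881


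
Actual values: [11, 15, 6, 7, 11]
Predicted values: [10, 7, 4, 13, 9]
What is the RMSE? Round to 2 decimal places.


MSE = 21.8000. RMSE = sqrt(21.8000) = 4.67.

4.67


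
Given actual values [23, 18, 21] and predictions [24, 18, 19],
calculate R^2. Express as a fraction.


Mean(y) = 62/3. SS_res = 5. SS_tot = 38/3. R^2 = 1 - 5/(38/3) = 23/38.

23/38


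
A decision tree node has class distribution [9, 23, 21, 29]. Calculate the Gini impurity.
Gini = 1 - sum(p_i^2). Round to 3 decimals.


Total = 82. Proportions: 9/82, 23/82, 21/82, 29/82. sum(p_i^2) = 0.2814. Gini = 1 - 0.2814 = 0.7186, which rounds to 0.719.

0.719


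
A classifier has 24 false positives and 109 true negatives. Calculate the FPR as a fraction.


FPR = FP / (FP + TN) = 24 / 133 = 24/133.

24/133


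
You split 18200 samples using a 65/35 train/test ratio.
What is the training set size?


Test set = 18200 * 35% = 6370. Training set = 18200 - 6370 = 11830.

11830


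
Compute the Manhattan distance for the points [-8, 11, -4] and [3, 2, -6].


d = sum of absolute differences: |-8-3|=11 + |11-2|=9 + |-4--6|=2 = 22.

22


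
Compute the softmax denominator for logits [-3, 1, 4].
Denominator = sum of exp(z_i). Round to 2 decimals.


Denom = e^-3=0.0498 + e^1=2.7183 + e^4=54.5982. Sum = 57.3663, which rounds to 57.37.

57.37


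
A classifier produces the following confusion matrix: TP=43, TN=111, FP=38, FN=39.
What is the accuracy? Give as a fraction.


Accuracy = (TP + TN) / (TP + TN + FP + FN) = (43 + 111) / 231 = 2/3.

2/3


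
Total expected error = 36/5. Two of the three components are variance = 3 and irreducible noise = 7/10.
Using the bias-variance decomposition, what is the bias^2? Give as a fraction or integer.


Total error = bias^2 + variance + irreducible noise. So bias^2 = 36/5 - 3 - 7/10 = 7/2.

7/2


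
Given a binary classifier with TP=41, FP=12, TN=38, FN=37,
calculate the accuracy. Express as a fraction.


Accuracy = (TP + TN) / (TP + TN + FP + FN) = (41 + 38) / 128 = 79/128.

79/128


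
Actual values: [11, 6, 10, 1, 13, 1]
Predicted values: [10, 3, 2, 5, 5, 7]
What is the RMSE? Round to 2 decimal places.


MSE = 31.6667. RMSE = sqrt(31.6667) = 5.63.

5.63


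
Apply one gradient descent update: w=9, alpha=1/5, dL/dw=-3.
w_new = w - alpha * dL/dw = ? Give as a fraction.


w_new = 9 - 1/5 * -3 = 9 - -3/5 = 48/5.

48/5


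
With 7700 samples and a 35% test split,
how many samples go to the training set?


Test set = 7700 * 35% = 2695. Training set = 7700 - 2695 = 5005.

5005


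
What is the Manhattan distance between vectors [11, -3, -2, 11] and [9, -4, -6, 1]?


d = sum of absolute differences: |11-9|=2 + |-3--4|=1 + |-2--6|=4 + |11-1|=10 = 17.

17


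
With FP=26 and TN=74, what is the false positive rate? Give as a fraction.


FPR = FP / (FP + TN) = 26 / 100 = 13/50.

13/50


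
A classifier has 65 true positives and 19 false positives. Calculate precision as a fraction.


Precision = TP / (TP + FP) = 65 / 84 = 65/84.

65/84


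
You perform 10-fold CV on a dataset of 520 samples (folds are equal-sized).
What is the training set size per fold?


Each validation fold has 520/10 = 52 samples. Training set = 520 - 52 = 468.

468


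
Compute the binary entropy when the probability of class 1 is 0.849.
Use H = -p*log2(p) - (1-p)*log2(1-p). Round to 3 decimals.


H = -0.849*log2(0.849) - 0.151*log2(0.151) = 0.612.

0.612


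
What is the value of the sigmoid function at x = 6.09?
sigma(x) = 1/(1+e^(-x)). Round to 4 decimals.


sigma(6.09) = 1/(1+e^(-6.09)) = 1/(1+0.002265) = 1/1.002265 = 0.9977.

0.9977


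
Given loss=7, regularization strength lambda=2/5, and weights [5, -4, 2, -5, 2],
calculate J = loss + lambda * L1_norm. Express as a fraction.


L1 norm = sum(|w|) = 18. J = 7 + 2/5 * 18 = 71/5.

71/5


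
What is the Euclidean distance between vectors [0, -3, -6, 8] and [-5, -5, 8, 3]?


d = sqrt(sum of squared differences). (0--5)^2=25, (-3--5)^2=4, (-6-8)^2=196, (8-3)^2=25. Sum = 250.

sqrt(250)


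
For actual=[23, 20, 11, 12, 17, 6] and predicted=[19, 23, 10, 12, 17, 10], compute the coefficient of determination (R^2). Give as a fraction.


Mean(y) = 89/6. SS_res = 42. SS_tot = 1193/6. R^2 = 1 - 42/(1193/6) = 941/1193.

941/1193


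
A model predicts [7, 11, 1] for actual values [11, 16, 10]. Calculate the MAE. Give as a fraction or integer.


MAE = (1/3) * (|11-7|=4 + |16-11|=5 + |10-1|=9). Sum = 18. MAE = 6.

6


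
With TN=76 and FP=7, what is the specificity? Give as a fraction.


Specificity = TN / (TN + FP) = 76 / 83 = 76/83.

76/83


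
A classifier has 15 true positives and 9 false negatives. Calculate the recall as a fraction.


Recall = TP / (TP + FN) = 15 / 24 = 5/8.

5/8


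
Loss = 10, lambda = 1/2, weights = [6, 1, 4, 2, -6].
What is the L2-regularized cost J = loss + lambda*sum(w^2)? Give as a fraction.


L2 sq norm = sum(w^2) = 93. J = 10 + 1/2 * 93 = 113/2.

113/2


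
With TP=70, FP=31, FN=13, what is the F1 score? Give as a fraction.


Precision = 70/101 = 70/101. Recall = 70/83 = 70/83. F1 = 2*P*R/(P+R) = 35/46.

35/46


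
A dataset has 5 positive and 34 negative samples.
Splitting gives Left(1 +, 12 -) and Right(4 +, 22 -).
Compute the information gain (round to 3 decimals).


H(parent) = 0.5525. H(left) = 0.3912, H(right) = 0.6194. Weighted = (13/39)*0.3912 + (26/39)*0.6194 = 0.5433. IG = 0.5525 - 0.5433 = 0.0092, which rounds to 0.009.

0.009


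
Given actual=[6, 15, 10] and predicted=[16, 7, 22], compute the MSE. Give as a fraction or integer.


MSE = (1/3) * ((6-16)^2=100 + (15-7)^2=64 + (10-22)^2=144). Sum = 308. MSE = 308/3.

308/3


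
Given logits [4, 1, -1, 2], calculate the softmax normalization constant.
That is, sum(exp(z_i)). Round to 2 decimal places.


Denom = e^4=54.5982 + e^1=2.7183 + e^-1=0.3679 + e^2=7.3891. Sum = 65.0735, which rounds to 65.07.

65.07


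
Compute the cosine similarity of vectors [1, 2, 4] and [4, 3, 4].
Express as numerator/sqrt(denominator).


dot = 26. |a|^2 = 21, |b|^2 = 41. cos = 26/sqrt(861).

26/sqrt(861)


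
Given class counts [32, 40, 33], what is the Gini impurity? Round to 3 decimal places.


Total = 105. Proportions: 32/105, 40/105, 33/105. sum(p_i^2) = 0.3368. Gini = 1 - 0.3368 = 0.6632, which rounds to 0.663.

0.663


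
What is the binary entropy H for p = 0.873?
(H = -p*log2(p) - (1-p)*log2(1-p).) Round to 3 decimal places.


H = -0.873*log2(0.873) - 0.127*log2(0.127) = 0.549.

0.549


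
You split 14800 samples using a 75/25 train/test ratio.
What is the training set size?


Test set = 14800 * 25% = 3700. Training set = 14800 - 3700 = 11100.

11100


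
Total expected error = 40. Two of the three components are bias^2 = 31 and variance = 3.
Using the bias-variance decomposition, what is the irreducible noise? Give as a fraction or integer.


Total error = bias^2 + variance + irreducible noise. So irreducible noise = 40 - 31 - 3 = 6.

6


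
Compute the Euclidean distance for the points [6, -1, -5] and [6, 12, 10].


d = sqrt(sum of squared differences). (6-6)^2=0, (-1-12)^2=169, (-5-10)^2=225. Sum = 394.

sqrt(394)


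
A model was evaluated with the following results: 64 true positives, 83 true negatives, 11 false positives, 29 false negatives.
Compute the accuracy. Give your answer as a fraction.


Accuracy = (TP + TN) / (TP + TN + FP + FN) = (64 + 83) / 187 = 147/187.

147/187


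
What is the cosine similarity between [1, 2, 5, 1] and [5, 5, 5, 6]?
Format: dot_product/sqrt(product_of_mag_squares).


dot = 46. |a|^2 = 31, |b|^2 = 111. cos = 46/sqrt(3441).

46/sqrt(3441)


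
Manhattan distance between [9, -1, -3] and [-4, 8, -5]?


d = sum of absolute differences: |9--4|=13 + |-1-8|=9 + |-3--5|=2 = 24.

24


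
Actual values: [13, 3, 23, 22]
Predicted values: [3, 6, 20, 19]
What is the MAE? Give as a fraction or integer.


MAE = (1/4) * (|13-3|=10 + |3-6|=3 + |23-20|=3 + |22-19|=3). Sum = 19. MAE = 19/4.

19/4


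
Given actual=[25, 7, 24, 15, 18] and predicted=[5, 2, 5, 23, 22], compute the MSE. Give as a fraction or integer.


MSE = (1/5) * ((25-5)^2=400 + (7-2)^2=25 + (24-5)^2=361 + (15-23)^2=64 + (18-22)^2=16). Sum = 866. MSE = 866/5.

866/5


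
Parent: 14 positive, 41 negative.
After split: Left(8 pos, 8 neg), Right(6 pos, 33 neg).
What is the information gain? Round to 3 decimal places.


H(parent) = 0.8184. H(left) = 1.0000, H(right) = 0.6194. Weighted = (16/55)*1.0000 + (39/55)*0.6194 = 0.7301. IG = 0.8184 - 0.7301 = 0.0883, which rounds to 0.088.

0.088


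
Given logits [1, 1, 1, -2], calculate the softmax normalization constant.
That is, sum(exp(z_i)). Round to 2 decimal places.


Denom = e^1=2.7183 + e^1=2.7183 + e^1=2.7183 + e^-2=0.1353. Sum = 8.2902, which rounds to 8.29.

8.29


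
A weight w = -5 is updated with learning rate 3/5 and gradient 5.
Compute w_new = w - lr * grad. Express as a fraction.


w_new = -5 - 3/5 * 5 = -5 - 3 = -8.

-8


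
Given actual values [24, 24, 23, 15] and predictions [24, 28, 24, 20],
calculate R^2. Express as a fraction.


Mean(y) = 43/2. SS_res = 42. SS_tot = 57. R^2 = 1 - 42/(57) = 5/19.

5/19


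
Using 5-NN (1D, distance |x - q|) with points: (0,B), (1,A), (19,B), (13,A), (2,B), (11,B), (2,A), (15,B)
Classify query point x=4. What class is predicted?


Distances: |0-4|=4, |1-4|=3, |19-4|=15, |13-4|=9, |2-4|=2, |11-4|=7, |2-4|=2, |15-4|=11. 5 nearest: (2,A), (2,B), (1,A), (0,B), (11,B). Counts: {'A': 2, 'B': 3}. Majority class: B.

B


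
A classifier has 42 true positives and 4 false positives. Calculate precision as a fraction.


Precision = TP / (TP + FP) = 42 / 46 = 21/23.

21/23


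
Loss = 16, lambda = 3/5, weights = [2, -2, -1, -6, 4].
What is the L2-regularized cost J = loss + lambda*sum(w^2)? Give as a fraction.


L2 sq norm = sum(w^2) = 61. J = 16 + 3/5 * 61 = 263/5.

263/5


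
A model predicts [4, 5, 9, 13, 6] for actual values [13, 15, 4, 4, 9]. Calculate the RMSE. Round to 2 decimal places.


MSE = 59.2000. RMSE = sqrt(59.2000) = 7.69.

7.69


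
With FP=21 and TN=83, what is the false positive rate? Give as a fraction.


FPR = FP / (FP + TN) = 21 / 104 = 21/104.

21/104


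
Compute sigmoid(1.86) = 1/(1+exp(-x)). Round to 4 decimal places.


sigma(1.86) = 1/(1+e^(-1.86)) = 1/(1+0.155673) = 1/1.155673 = 0.8653.

0.8653


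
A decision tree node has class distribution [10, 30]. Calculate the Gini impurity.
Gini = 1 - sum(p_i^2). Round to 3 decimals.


Total = 40. Proportions: 10/40, 30/40. sum(p_i^2) = 0.6250. Gini = 1 - 0.6250 = 0.3750, which rounds to 0.375.

0.375


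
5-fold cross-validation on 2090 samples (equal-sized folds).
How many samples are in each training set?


Each validation fold has 2090/5 = 418 samples. Training set = 2090 - 418 = 1672.

1672


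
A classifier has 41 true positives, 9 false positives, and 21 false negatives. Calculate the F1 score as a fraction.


Precision = 41/50 = 41/50. Recall = 41/62 = 41/62. F1 = 2*P*R/(P+R) = 41/56.

41/56


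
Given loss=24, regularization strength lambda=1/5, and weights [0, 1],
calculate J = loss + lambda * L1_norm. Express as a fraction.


L1 norm = sum(|w|) = 1. J = 24 + 1/5 * 1 = 121/5.

121/5


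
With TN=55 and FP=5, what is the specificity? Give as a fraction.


Specificity = TN / (TN + FP) = 55 / 60 = 11/12.

11/12


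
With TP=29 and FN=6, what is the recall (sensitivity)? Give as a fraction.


Recall = TP / (TP + FN) = 29 / 35 = 29/35.

29/35


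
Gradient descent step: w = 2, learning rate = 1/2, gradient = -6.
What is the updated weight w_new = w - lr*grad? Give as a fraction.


w_new = 2 - 1/2 * -6 = 2 - -3 = 5.

5


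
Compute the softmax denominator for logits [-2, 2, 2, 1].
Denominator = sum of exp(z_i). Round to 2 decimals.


Denom = e^-2=0.1353 + e^2=7.3891 + e^2=7.3891 + e^1=2.7183. Sum = 17.6318, which rounds to 17.63.

17.63


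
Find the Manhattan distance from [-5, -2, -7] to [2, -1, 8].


d = sum of absolute differences: |-5-2|=7 + |-2--1|=1 + |-7-8|=15 = 23.

23


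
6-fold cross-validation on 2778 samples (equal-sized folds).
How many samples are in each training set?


Each validation fold has 2778/6 = 463 samples. Training set = 2778 - 463 = 2315.

2315


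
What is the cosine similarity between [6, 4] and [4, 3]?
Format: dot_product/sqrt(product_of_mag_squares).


dot = 36. |a|^2 = 52, |b|^2 = 25. cos = 36/sqrt(1300).

36/sqrt(1300)


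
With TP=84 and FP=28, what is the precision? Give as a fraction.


Precision = TP / (TP + FP) = 84 / 112 = 3/4.

3/4


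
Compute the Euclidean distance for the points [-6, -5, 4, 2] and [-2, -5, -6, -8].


d = sqrt(sum of squared differences). (-6--2)^2=16, (-5--5)^2=0, (4--6)^2=100, (2--8)^2=100. Sum = 216.

sqrt(216)


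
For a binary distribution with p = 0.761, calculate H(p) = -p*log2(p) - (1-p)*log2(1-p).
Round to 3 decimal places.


H = -0.761*log2(0.761) - 0.239*log2(0.239) = 0.793.

0.793


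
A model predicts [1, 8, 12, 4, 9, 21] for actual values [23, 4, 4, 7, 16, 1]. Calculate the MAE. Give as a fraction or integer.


MAE = (1/6) * (|23-1|=22 + |4-8|=4 + |4-12|=8 + |7-4|=3 + |16-9|=7 + |1-21|=20). Sum = 64. MAE = 32/3.

32/3


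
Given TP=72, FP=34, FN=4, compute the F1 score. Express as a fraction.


Precision = 72/106 = 36/53. Recall = 72/76 = 18/19. F1 = 2*P*R/(P+R) = 72/91.

72/91


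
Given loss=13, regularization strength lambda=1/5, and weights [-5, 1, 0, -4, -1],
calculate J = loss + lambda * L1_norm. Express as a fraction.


L1 norm = sum(|w|) = 11. J = 13 + 1/5 * 11 = 76/5.

76/5


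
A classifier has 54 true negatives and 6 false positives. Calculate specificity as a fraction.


Specificity = TN / (TN + FP) = 54 / 60 = 9/10.

9/10


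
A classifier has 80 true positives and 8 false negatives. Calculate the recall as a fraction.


Recall = TP / (TP + FN) = 80 / 88 = 10/11.

10/11
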